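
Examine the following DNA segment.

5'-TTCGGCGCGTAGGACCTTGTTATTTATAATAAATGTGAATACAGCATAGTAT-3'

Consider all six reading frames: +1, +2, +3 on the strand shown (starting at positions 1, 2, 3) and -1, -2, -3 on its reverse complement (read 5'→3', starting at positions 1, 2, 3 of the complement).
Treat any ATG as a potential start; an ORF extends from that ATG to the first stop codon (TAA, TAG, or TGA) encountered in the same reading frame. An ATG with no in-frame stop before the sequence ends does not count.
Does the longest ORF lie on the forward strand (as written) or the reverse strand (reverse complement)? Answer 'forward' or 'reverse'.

reverse

Reverse complement (5'→3'): ATACTATGCTGTATTCACATTTATTATAAATAACAAGGTCCTACGCGCCGAA
Frame +1: TTC GGC GCG TAG GAC CTT GTT ATT TAT AAT AAA TGT GAA TAC AGC ATA GTA — no ATG→stop ORF.
Frame +2: TCG GCG CGT AGG ACC TTG TTA TTT ATA ATA AAT GTG AAT ACA GCA TAG TAT — no ATG→stop ORF.
Frame +3: CGG CGC GTA GGA CCT TGT TAT TTA TAA TAA ATG TGA ATA CAG CAT AGT — ATG at 33, stop TGA at 36 → 6 nt.
Frame -1: ATA CTA TGC TGT ATT CAC ATT TAT TAT AAA TAA CAA GGT CCT ACG CGC CGA — no ATG→stop ORF.
Frame -2: TAC TAT GCT GTA TTC ACA TTT ATT ATA AAT AAC AAG GTC CTA CGC GCC GAA — no ATG→stop ORF.
Frame -3: ACT ATG CTG TAT TCA CAT TTA TTA TAA ATA ACA AGG TCC TAC GCG CCG — ATG at 6, stop TAA at 27 → 24 nt.
Forward-strand max 6 nt; reverse-strand max 24 nt. The reverse strand has the longer ORF.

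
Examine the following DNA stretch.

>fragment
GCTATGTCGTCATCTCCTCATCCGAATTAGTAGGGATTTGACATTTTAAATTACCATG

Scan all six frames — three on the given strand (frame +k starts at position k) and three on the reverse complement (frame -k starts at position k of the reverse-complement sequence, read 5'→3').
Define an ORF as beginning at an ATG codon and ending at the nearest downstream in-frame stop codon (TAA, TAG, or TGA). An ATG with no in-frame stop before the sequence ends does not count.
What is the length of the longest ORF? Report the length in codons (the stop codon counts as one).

Reverse complement (5'→3'): CATGGTAATTTAAAATGTCAAATCCCTACTAATTCGGATGAGGAGATGACGACATAGC
Frame +1: GCT ATG TCG TCA TCT CCT CAT CCG AAT TAG TAG GGA TTT GAC ATT TTA AAT TAC CAT — ATG at 4, stop TAG at 28 → 27 nt.
Frame +2: CTA TGT CGT CAT CTC CTC ATC CGA ATT AGT AGG GAT TTG ACA TTT TAA ATT ACC ATG — no ATG→stop ORF.
Frame +3: TAT GTC GTC ATC TCC TCA TCC GAA TTA GTA GGG ATT TGA CAT TTT AAA TTA CCA — no ATG→stop ORF.
Frame -1: CAT GGT AAT TTA AAA TGT CAA ATC CCT ACT AAT TCG GAT GAG GAG ATG ACG ACA TAG — ATG at 46, stop TAG at 55 → 12 nt.
Frame -2: ATG GTA ATT TAA AAT GTC AAA TCC CTA CTA ATT CGG ATG AGG AGA TGA CGA CAT AGC — ATG at 2, stop TAA at 11 → 12 nt; ATG at 38, stop TGA at 47 → 12 nt.
Frame -3: TGG TAA TTT AAA ATG TCA AAT CCC TAC TAA TTC GGA TGA GGA GAT GAC GAC ATA — ATG at 15, stop TAA at 30 → 18 nt.
Longest: frame +1, positions 4–30, 27 nt = 9 codons = 8 aa. → 9 codons.

9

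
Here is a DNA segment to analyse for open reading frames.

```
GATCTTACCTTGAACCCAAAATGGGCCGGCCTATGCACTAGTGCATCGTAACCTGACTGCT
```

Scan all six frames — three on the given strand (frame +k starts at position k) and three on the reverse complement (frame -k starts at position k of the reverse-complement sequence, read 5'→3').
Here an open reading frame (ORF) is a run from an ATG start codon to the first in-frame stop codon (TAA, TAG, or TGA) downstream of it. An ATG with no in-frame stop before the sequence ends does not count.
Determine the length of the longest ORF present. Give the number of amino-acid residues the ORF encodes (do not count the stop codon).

Reverse complement (5'→3'): AGCAGTCAGGTTACGATGCACTAGTGCATAGGCCGGCCCATTTTGGGTTCAAGGTAAGATC
Frame +1: GAT CTT ACC TTG AAC CCA AAA TGG GCC GGC CTA TGC ACT AGT GCA TCG TAA CCT GAC TGC — no ATG→stop ORF.
Frame +2: ATC TTA CCT TGA ACC CAA AAT GGG CCG GCC TAT GCA CTA GTG CAT CGT AAC CTG ACT GCT — no ATG→stop ORF.
Frame +3: TCT TAC CTT GAA CCC AAA ATG GGC CGG CCT ATG CAC TAG TGC ATC GTA ACC TGA CTG — ATG at 21, stop TAG at 39 → 21 nt; ATG at 33, stop TAG at 39 → 9 nt.
Frame -1: AGC AGT CAG GTT ACG ATG CAC TAG TGC ATA GGC CGG CCC ATT TTG GGT TCA AGG TAA GAT — ATG at 16, stop TAG at 22 → 9 nt.
Frame -2: GCA GTC AGG TTA CGA TGC ACT AGT GCA TAG GCC GGC CCA TTT TGG GTT CAA GGT AAG ATC — no ATG→stop ORF.
Frame -3: CAG TCA GGT TAC GAT GCA CTA GTG CAT AGG CCG GCC CAT TTT GGG TTC AAG GTA AGA — no ATG→stop ORF.
Longest: frame +3, positions 21–41, 21 nt = 7 codons = 6 aa. → 6 amino acids.

6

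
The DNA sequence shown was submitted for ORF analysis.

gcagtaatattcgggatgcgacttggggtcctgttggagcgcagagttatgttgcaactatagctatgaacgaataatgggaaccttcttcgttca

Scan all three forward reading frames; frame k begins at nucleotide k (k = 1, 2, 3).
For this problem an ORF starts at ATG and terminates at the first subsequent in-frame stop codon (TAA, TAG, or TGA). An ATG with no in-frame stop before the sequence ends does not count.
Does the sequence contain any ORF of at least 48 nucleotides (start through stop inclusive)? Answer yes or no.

yes

Frame 1: GCA GTA ATA TTC GGG ATG CGA CTT GGG GTC CTG TTG GAG CGC AGA GTT ATG TTG CAA CTA TAG CTA TGA ACG AAT AAT GGG AAC CTT CTT CGT TCA — ATG at 16, stop TAG at 61 → 48 nt; ATG at 49, stop TAG at 61 → 15 nt.
Frame 2: CAG TAA TAT TCG GGA TGC GAC TTG GGG TCC TGT TGG AGC GCA GAG TTA TGT TGC AAC TAT AGC TAT GAA CGA ATA ATG GGA ACC TTC TTC GTT — no ATG→stop ORF.
Frame 3: AGT AAT ATT CGG GAT GCG ACT TGG GGT CCT GTT GGA GCG CAG AGT TAT GTT GCA ACT ATA GCT ATG AAC GAA TAA TGG GAA CCT TCT TCG TTC — ATG at 66, stop TAA at 75 → 12 nt.
Frame 1 has an ORF of 48 nucleotides (positions 16–63) ≥ 48, so yes.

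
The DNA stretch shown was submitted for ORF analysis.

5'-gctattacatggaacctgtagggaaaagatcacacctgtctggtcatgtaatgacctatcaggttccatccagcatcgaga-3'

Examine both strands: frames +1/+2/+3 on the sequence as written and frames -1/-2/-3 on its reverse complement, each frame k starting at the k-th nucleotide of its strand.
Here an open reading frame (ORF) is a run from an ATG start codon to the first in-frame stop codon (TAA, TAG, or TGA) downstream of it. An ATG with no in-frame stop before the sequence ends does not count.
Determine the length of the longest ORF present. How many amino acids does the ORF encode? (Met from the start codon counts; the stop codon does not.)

5

Reverse complement (5'→3'): TCTCGATGCTGGATGGAACCTGATAGGTCATTACATGACCAGACAGGTGTGATCTTTTCCCTACAGGTTCCATGTAATAGC
Frame +1: GCT ATT ACA TGG AAC CTG TAG GGA AAA GAT CAC ACC TGT CTG GTC ATG TAA TGA CCT ATC AGG TTC CAT CCA GCA TCG AGA — ATG at 46, stop TAA at 49 → 6 nt.
Frame +2: CTA TTA CAT GGA ACC TGT AGG GAA AAG ATC ACA CCT GTC TGG TCA TGT AAT GAC CTA TCA GGT TCC ATC CAG CAT CGA — no ATG→stop ORF.
Frame +3: TAT TAC ATG GAA CCT GTA GGG AAA AGA TCA CAC CTG TCT GGT CAT GTA ATG ACC TAT CAG GTT CCA TCC AGC ATC GAG — no ATG→stop ORF.
Frame -1: TCT CGA TGC TGG ATG GAA CCT GAT AGG TCA TTA CAT GAC CAG ACA GGT GTG ATC TTT TCC CTA CAG GTT CCA TGT AAT AGC — no ATG→stop ORF.
Frame -2: CTC GAT GCT GGA TGG AAC CTG ATA GGT CAT TAC ATG ACC AGA CAG GTG TGA TCT TTT CCC TAC AGG TTC CAT GTA ATA — ATG at 35, stop TGA at 50 → 18 nt.
Frame -3: TCG ATG CTG GAT GGA ACC TGA TAG GTC ATT ACA TGA CCA GAC AGG TGT GAT CTT TTC CCT ACA GGT TCC ATG TAA TAG — ATG at 6, stop TGA at 21 → 18 nt; ATG at 72, stop TAA at 75 → 6 nt.
Longest: frame -2, positions 35–52, 18 nt = 6 codons = 5 aa. → 5 amino acids.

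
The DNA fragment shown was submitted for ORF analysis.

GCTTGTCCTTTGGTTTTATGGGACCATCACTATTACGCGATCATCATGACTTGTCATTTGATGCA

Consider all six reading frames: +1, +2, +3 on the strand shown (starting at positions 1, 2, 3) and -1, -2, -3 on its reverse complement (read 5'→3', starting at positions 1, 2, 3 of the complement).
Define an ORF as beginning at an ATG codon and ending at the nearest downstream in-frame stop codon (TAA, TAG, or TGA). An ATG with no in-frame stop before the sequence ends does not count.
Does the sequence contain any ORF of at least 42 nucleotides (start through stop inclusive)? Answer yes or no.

Reverse complement (5'→3'): TGCATCAAATGACAAGTCATGATGATCGCGTAATAGTGATGGTCCCATAAAACCAAAGGACAAGC
Frame +1: GCT TGT CCT TTG GTT TTA TGG GAC CAT CAC TAT TAC GCG ATC ATC ATG ACT TGT CAT TTG ATG — no ATG→stop ORF.
Frame +2: CTT GTC CTT TGG TTT TAT GGG ACC ATC ACT ATT ACG CGA TCA TCA TGA CTT GTC ATT TGA TGC — no ATG→stop ORF.
Frame +3: TTG TCC TTT GGT TTT ATG GGA CCA TCA CTA TTA CGC GAT CAT CAT GAC TTG TCA TTT GAT GCA — no ATG→stop ORF.
Frame -1: TGC ATC AAA TGA CAA GTC ATG ATG ATC GCG TAA TAG TGA TGG TCC CAT AAA ACC AAA GGA CAA — ATG at 19, stop TAA at 31 → 15 nt; ATG at 22, stop TAA at 31 → 12 nt.
Frame -2: GCA TCA AAT GAC AAG TCA TGA TGA TCG CGT AAT AGT GAT GGT CCC ATA AAA CCA AAG GAC AAG — no ATG→stop ORF.
Frame -3: CAT CAA ATG ACA AGT CAT GAT GAT CGC GTA ATA GTG ATG GTC CCA TAA AAC CAA AGG ACA AGC — ATG at 9, stop TAA at 48 → 42 nt; ATG at 39, stop TAA at 48 → 12 nt.
Frame -3 has an ORF of 42 nucleotides (positions 9–50) ≥ 42, so yes.

yes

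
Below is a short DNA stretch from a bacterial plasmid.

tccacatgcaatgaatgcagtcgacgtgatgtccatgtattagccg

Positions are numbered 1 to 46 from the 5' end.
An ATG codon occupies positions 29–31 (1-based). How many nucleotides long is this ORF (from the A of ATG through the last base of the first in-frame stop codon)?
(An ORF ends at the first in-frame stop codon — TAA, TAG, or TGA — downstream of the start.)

15

Codons from position 29: ATG (29–31), TCC (32–34), ATG (35–37), TAT (38–40), TAG (41–43).
TAG is the first in-frame stop; ORF spans 29–43, 15 nucleotides.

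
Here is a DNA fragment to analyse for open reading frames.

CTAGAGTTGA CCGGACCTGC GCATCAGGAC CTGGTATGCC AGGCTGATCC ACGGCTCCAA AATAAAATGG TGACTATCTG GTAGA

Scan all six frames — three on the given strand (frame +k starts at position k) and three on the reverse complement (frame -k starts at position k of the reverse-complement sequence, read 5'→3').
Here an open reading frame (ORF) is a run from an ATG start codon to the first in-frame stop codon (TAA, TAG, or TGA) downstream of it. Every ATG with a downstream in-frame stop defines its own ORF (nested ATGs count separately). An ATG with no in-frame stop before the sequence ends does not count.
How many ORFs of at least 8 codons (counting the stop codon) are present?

Reverse complement (5'→3'): TCTACCAGATAGTCACCATTTTATTTTGGAGCCGTGGATCAGCCTGGCATACCAGGTCCTGATGCGCAGGTCCGGTCAACTCTAG
Frame +1: CTA GAG TTG ACC GGA CCT GCG CAT CAG GAC CTG GTA TGC CAG GCT GAT CCA CGG CTC CAA AAT AAA ATG GTG ACT ATC TGG TAG — ATG at 67, stop TAG at 82 → 18 nt.
Frame +2: TAG AGT TGA CCG GAC CTG CGC ATC AGG ACC TGG TAT GCC AGG CTG ATC CAC GGC TCC AAA ATA AAA TGG TGA CTA TCT GGT AGA — no ATG→stop ORF.
Frame +3: AGA GTT GAC CGG ACC TGC GCA TCA GGA CCT GGT ATG CCA GGC TGA TCC ACG GCT CCA AAA TAA AAT GGT GAC TAT CTG GTA — ATG at 36, stop TGA at 45 → 12 nt.
Frame -1: TCT ACC AGA TAG TCA CCA TTT TAT TTT GGA GCC GTG GAT CAG CCT GGC ATA CCA GGT CCT GAT GCG CAG GTC CGG TCA ACT CTA — no ATG→stop ORF.
Frame -2: CTA CCA GAT AGT CAC CAT TTT ATT TTG GAG CCG TGG ATC AGC CTG GCA TAC CAG GTC CTG ATG CGC AGG TCC GGT CAA CTC TAG — ATG at 62, stop TAG at 83 → 24 nt.
Frame -3: TAC CAG ATA GTC ACC ATT TTA TTT TGG AGC CGT GGA TCA GCC TGG CAT ACC AGG TCC TGA TGC GCA GGT CCG GTC AAC TCT — no ATG→stop ORF.
ORFs ≥ 8 codons: frame -2 62–85 (8 codons). Count = 1.

1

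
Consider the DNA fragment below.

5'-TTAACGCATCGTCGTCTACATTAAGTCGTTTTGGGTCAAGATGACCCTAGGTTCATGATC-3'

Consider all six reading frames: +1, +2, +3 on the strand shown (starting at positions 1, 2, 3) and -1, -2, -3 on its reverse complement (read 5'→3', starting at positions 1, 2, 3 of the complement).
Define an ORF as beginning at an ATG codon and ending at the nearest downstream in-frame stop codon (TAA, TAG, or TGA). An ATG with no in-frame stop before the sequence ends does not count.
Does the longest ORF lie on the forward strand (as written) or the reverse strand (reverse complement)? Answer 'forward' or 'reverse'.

Reverse complement (5'→3'): GATCATGAACCTAGGGTCATCTTGACCCAAAACGACTTAATGTAGACGACGATGCGTTAA
Frame +1: TTA ACG CAT CGT CGT CTA CAT TAA GTC GTT TTG GGT CAA GAT GAC CCT AGG TTC ATG ATC — no ATG→stop ORF.
Frame +2: TAA CGC ATC GTC GTC TAC ATT AAG TCG TTT TGG GTC AAG ATG ACC CTA GGT TCA TGA — ATG at 41, stop TGA at 56 → 18 nt.
Frame +3: AAC GCA TCG TCG TCT ACA TTA AGT CGT TTT GGG TCA AGA TGA CCC TAG GTT CAT GAT — no ATG→stop ORF.
Frame -1: GAT CAT GAA CCT AGG GTC ATC TTG ACC CAA AAC GAC TTA ATG TAG ACG ACG ATG CGT TAA — ATG at 40, stop TAG at 43 → 6 nt; ATG at 52, stop TAA at 58 → 9 nt.
Frame -2: ATC ATG AAC CTA GGG TCA TCT TGA CCC AAA ACG ACT TAA TGT AGA CGA CGA TGC GTT — ATG at 5, stop TGA at 23 → 21 nt.
Frame -3: TCA TGA ACC TAG GGT CAT CTT GAC CCA AAA CGA CTT AAT GTA GAC GAC GAT GCG TTA — no ATG→stop ORF.
Forward-strand max 18 nt; reverse-strand max 21 nt. The reverse strand has the longer ORF.

reverse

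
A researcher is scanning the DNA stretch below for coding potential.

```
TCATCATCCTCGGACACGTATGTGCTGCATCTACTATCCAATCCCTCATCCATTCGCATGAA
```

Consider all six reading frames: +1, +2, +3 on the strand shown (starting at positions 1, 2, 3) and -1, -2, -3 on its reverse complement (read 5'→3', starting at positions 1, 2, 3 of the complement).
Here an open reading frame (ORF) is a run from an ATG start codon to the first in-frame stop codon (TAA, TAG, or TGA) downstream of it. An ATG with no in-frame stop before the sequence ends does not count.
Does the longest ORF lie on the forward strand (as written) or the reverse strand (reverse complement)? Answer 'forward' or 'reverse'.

forward

Reverse complement (5'→3'): TTCATGCGAATGGATGAGGGATTGGATAGTAGATGCAGCACATACGTGTCCGAGGATGATGA
Frame +1: TCA TCA TCC TCG GAC ACG TAT GTG CTG CAT CTA CTA TCC AAT CCC TCA TCC ATT CGC ATG — no ATG→stop ORF.
Frame +2: CAT CAT CCT CGG ACA CGT ATG TGC TGC ATC TAC TAT CCA ATC CCT CAT CCA TTC GCA TGA — ATG at 20, stop TGA at 59 → 42 nt.
Frame +3: ATC ATC CTC GGA CAC GTA TGT GCT GCA TCT ACT ATC CAA TCC CTC ATC CAT TCG CAT GAA — no ATG→stop ORF.
Frame -1: TTC ATG CGA ATG GAT GAG GGA TTG GAT AGT AGA TGC AGC ACA TAC GTG TCC GAG GAT GAT — no ATG→stop ORF.
Frame -2: TCA TGC GAA TGG ATG AGG GAT TGG ATA GTA GAT GCA GCA CAT ACG TGT CCG AGG ATG ATG — no ATG→stop ORF.
Frame -3: CAT GCG AAT GGA TGA GGG ATT GGA TAG TAG ATG CAG CAC ATA CGT GTC CGA GGA TGA TGA — ATG at 33, stop TGA at 57 → 27 nt.
Forward-strand max 42 nt; reverse-strand max 27 nt. The forward strand has the longer ORF.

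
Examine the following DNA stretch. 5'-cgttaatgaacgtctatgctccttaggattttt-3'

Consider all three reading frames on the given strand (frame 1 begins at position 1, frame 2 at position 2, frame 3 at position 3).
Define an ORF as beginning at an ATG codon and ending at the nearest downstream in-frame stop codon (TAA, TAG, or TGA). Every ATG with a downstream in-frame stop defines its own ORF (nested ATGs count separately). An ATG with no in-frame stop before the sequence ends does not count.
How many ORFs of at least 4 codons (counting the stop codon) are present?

1

Frame 1: CGT TAA TGA ACG TCT ATG CTC CTT AGG ATT TTT — no ATG→stop ORF.
Frame 2: GTT AAT GAA CGT CTA TGC TCC TTA GGA TTT — no ATG→stop ORF.
Frame 3: TTA ATG AAC GTC TAT GCT CCT TAG GAT TTT — ATG at 6, stop TAG at 24 → 21 nt.
ORFs ≥ 4 codons: frame 3 6–26 (7 codons). Count = 1.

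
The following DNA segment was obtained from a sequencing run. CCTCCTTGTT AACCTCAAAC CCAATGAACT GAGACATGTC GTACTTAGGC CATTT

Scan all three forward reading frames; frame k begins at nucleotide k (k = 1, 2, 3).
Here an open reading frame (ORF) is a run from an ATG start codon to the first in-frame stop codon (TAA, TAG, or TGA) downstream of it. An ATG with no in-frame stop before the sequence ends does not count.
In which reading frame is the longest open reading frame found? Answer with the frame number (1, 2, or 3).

Frame 1: CCT CCT TGT TAA CCT CAA ACC CAA TGA ACT GAG ACA TGT CGT ACT TAG GCC ATT — no ATG→stop ORF.
Frame 2: CTC CTT GTT AAC CTC AAA CCC AAT GAA CTG AGA CAT GTC GTA CTT AGG CCA TTT — no ATG→stop ORF.
Frame 3: TCC TTG TTA ACC TCA AAC CCA ATG AAC TGA GAC ATG TCG TAC TTA GGC CAT — ATG at 24, stop TGA at 30 → 9 nt.
Longest ORF is 9 nt in frame 3 (positions 24–32).

3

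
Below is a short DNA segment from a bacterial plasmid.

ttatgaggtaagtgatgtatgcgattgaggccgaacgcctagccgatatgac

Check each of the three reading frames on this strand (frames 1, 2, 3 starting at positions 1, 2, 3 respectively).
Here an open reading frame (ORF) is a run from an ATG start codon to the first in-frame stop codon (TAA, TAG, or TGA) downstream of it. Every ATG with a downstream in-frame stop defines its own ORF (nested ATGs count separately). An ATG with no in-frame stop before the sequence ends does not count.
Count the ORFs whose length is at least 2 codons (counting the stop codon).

Frame 1: TTA TGA GGT AAG TGA TGT ATG CGA TTG AGG CCG AAC GCC TAG CCG ATA TGA — ATG at 19, stop TAG at 40 → 24 nt.
Frame 2: TAT GAG GTA AGT GAT GTA TGC GAT TGA GGC CGA ACG CCT AGC CGA TAT GAC — no ATG→stop ORF.
Frame 3: ATG AGG TAA GTG ATG TAT GCG ATT GAG GCC GAA CGC CTA GCC GAT ATG — ATG at 3, stop TAA at 9 → 9 nt.
ORFs ≥ 2 codons: frame 1 19–42 (8 codons), frame 3 3–11 (3 codons). Count = 2.

2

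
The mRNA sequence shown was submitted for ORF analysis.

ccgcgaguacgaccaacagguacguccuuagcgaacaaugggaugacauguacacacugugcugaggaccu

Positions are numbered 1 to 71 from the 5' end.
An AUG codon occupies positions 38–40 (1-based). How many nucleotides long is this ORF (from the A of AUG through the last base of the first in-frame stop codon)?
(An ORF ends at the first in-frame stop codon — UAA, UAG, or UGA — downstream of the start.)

Codons from position 38: AUG (38–40), GGA (41–43), UGA (44–46).
UGA is the first in-frame stop; ORF spans 38–46, 9 nucleotides.

9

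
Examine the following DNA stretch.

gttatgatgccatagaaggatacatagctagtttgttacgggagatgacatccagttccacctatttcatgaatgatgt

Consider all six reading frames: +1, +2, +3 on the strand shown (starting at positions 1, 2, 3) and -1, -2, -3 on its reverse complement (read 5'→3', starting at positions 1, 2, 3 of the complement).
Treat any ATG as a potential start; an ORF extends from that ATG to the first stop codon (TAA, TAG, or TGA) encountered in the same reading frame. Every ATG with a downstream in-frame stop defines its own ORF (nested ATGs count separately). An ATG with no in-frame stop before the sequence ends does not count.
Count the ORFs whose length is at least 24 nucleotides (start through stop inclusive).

2

Reverse complement (5'→3'): ACATCATTCATGAAATAGGTGGAACTGGATGTCATCTCCCGTAACAAACTAGCTATGTATCCTTCTATGGCATCATAAC
Frame +1: GTT ATG ATG CCA TAG AAG GAT ACA TAG CTA GTT TGT TAC GGG AGA TGA CAT CCA GTT CCA CCT ATT TCA TGA ATG ATG — ATG at 4, stop TAG at 13 → 12 nt; ATG at 7, stop TAG at 13 → 9 nt.
Frame +2: TTA TGA TGC CAT AGA AGG ATA CAT AGC TAG TTT GTT ACG GGA GAT GAC ATC CAG TTC CAC CTA TTT CAT GAA TGA TGT — no ATG→stop ORF.
Frame +3: TAT GAT GCC ATA GAA GGA TAC ATA GCT AGT TTG TTA CGG GAG ATG ACA TCC AGT TCC ACC TAT TTC ATG AAT GAT — no ATG→stop ORF.
Frame -1: ACA TCA TTC ATG AAA TAG GTG GAA CTG GAT GTC ATC TCC CGT AAC AAA CTA GCT ATG TAT CCT TCT ATG GCA TCA TAA — ATG at 10, stop TAG at 16 → 9 nt; ATG at 55, stop TAA at 76 → 24 nt; ATG at 67, stop TAA at 76 → 12 nt.
Frame -2: CAT CAT TCA TGA AAT AGG TGG AAC TGG ATG TCA TCT CCC GTA ACA AAC TAG CTA TGT ATC CTT CTA TGG CAT CAT AAC — ATG at 29, stop TAG at 50 → 24 nt.
Frame -3: ATC ATT CAT GAA ATA GGT GGA ACT GGA TGT CAT CTC CCG TAA CAA ACT AGC TAT GTA TCC TTC TAT GGC ATC ATA — no ATG→stop ORF.
ORFs ≥ 24 nucleotides: frame -1 55–78 (24 nucleotides), frame -2 29–52 (24 nucleotides). Count = 2.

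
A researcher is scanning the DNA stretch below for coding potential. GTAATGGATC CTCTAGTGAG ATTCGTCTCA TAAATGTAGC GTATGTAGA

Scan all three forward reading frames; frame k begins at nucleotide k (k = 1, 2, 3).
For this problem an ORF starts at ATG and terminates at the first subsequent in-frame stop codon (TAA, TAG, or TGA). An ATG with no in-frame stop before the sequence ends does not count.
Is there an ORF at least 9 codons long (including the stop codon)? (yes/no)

yes

Frame 1: GTA ATG GAT CCT CTA GTG AGA TTC GTC TCA TAA ATG TAG CGT ATG TAG — ATG at 4, stop TAA at 31 → 30 nt; ATG at 34, stop TAG at 37 → 6 nt; ATG at 43, stop TAG at 46 → 6 nt.
Frame 2: TAA TGG ATC CTC TAG TGA GAT TCG TCT CAT AAA TGT AGC GTA TGT AGA — no ATG→stop ORF.
Frame 3: AAT GGA TCC TCT AGT GAG ATT CGT CTC ATA AAT GTA GCG TAT GTA — no ATG→stop ORF.
Frame 1 has an ORF of 10 codons (positions 4–33) ≥ 9, so yes.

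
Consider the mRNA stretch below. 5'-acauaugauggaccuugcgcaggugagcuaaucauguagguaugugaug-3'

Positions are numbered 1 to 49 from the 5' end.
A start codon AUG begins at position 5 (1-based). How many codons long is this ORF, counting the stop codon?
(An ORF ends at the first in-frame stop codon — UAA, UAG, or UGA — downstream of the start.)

9

Codons from position 5: AUG (5–7), AUG (8–10), GAC (11–13), CUU (14–16), GCG (17–19), CAG (20–22), GUG (23–25), AGC (26–28), UAA (29–31).
UAA is the first in-frame stop; that's 9 codons including the stop.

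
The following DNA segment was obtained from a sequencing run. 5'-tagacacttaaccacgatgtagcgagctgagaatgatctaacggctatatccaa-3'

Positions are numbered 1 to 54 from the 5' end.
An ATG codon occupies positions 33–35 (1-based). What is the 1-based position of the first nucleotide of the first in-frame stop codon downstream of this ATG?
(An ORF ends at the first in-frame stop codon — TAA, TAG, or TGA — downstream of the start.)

39

Codons from position 33: ATG (33–35), ATC (36–38), TAA (39–41).
TAA is a stop codon; it begins at position 39.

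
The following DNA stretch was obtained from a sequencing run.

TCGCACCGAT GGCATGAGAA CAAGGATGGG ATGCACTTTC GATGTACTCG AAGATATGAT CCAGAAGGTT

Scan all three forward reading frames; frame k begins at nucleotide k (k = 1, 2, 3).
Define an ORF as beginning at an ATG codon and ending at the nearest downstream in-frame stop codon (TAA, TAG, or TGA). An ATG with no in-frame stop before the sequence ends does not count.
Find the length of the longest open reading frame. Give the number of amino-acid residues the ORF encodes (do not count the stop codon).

Frame 1: TCG CAC CGA TGG CAT GAG AAC AAG GAT GGG ATG CAC TTT CGA TGT ACT CGA AGA TAT GAT CCA GAA GGT — no ATG→stop ORF.
Frame 2: CGC ACC GAT GGC ATG AGA ACA AGG ATG GGA TGC ACT TTC GAT GTA CTC GAA GAT ATG ATC CAG AAG GTT — no ATG→stop ORF.
Frame 3: GCA CCG ATG GCA TGA GAA CAA GGA TGG GAT GCA CTT TCG ATG TAC TCG AAG ATA TGA TCC AGA AGG — ATG at 9, stop TGA at 15 → 9 nt; ATG at 42, stop TGA at 57 → 18 nt.
Longest: frame 3, positions 42–59, 18 nt = 6 codons = 5 aa. → 5 amino acids.

5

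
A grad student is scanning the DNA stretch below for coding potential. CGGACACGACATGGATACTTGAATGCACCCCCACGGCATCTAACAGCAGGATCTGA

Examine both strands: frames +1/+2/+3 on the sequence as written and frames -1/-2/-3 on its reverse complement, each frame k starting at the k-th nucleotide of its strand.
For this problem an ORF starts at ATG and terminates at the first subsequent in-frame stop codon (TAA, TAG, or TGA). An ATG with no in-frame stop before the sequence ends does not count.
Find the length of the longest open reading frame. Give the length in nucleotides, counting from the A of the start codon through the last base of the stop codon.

21

Reverse complement (5'→3'): TCAGATCCTGCTGTTAGATGCCGTGGGGGTGCATTCAAGTATCCATGTCGTGTCCG
Frame +1: CGG ACA CGA CAT GGA TAC TTG AAT GCA CCC CCA CGG CAT CTA ACA GCA GGA TCT — no ATG→stop ORF.
Frame +2: GGA CAC GAC ATG GAT ACT TGA ATG CAC CCC CAC GGC ATC TAA CAG CAG GAT CTG — ATG at 11, stop TGA at 20 → 12 nt; ATG at 23, stop TAA at 41 → 21 nt.
Frame +3: GAC ACG ACA TGG ATA CTT GAA TGC ACC CCC ACG GCA TCT AAC AGC AGG ATC TGA — no ATG→stop ORF.
Frame -1: TCA GAT CCT GCT GTT AGA TGC CGT GGG GGT GCA TTC AAG TAT CCA TGT CGT GTC — no ATG→stop ORF.
Frame -2: CAG ATC CTG CTG TTA GAT GCC GTG GGG GTG CAT TCA AGT ATC CAT GTC GTG TCC — no ATG→stop ORF.
Frame -3: AGA TCC TGC TGT TAG ATG CCG TGG GGG TGC ATT CAA GTA TCC ATG TCG TGT CCG — no ATG→stop ORF.
Longest: frame +2, positions 23–43, 21 nt = 7 codons = 6 aa. → 21 nucleotides.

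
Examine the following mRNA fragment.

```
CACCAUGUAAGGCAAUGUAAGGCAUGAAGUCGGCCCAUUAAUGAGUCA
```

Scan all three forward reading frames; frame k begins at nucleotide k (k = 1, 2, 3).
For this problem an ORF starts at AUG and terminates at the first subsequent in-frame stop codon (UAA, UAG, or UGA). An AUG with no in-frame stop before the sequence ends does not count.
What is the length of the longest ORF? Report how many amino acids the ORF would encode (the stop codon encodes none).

Frame 1: CAC CAU GUA AGG CAA UGU AAG GCA UGA AGU CGG CCC AUU AAU GAG UCA — no AUG→stop ORF.
Frame 2: ACC AUG UAA GGC AAU GUA AGG CAU GAA GUC GGC CCA UUA AUG AGU — AUG at 5, stop UAA at 8 → 6 nt.
Frame 3: CCA UGU AAG GCA AUG UAA GGC AUG AAG UCG GCC CAU UAA UGA GUC — AUG at 15, stop UAA at 18 → 6 nt; AUG at 24, stop UAA at 39 → 18 nt.
Longest: frame 3, positions 24–41, 18 nt = 6 codons = 5 aa. → 5 amino acids.

5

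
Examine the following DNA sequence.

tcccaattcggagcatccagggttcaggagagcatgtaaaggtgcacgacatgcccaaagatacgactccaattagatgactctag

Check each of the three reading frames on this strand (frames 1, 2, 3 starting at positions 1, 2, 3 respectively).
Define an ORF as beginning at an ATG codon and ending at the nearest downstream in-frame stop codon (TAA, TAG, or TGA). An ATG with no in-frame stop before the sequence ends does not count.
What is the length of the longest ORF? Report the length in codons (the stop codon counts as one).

10

Frame 1: TCC CAA TTC GGA GCA TCC AGG GTT CAG GAG AGC ATG TAA AGG TGC ACG ACA TGC CCA AAG ATA CGA CTC CAA TTA GAT GAC TCT — ATG at 34, stop TAA at 37 → 6 nt.
Frame 2: CCC AAT TCG GAG CAT CCA GGG TTC AGG AGA GCA TGT AAA GGT GCA CGA CAT GCC CAA AGA TAC GAC TCC AAT TAG ATG ACT CTA — no ATG→stop ORF.
Frame 3: CCA ATT CGG AGC ATC CAG GGT TCA GGA GAG CAT GTA AAG GTG CAC GAC ATG CCC AAA GAT ACG ACT CCA ATT AGA TGA CTC TAG — ATG at 51, stop TGA at 78 → 30 nt.
Longest: frame 3, positions 51–80, 30 nt = 10 codons = 9 aa. → 10 codons.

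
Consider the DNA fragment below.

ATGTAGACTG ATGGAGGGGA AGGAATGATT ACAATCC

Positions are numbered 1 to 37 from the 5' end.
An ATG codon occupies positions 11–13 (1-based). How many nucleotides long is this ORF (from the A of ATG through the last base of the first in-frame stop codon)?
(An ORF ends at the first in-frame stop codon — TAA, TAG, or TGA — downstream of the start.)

Codons from position 11: ATG (11–13), GAG (14–16), GGG (17–19), AAG (20–22), GAA (23–25), TGA (26–28).
TGA is the first in-frame stop; ORF spans 11–28, 18 nucleotides.

18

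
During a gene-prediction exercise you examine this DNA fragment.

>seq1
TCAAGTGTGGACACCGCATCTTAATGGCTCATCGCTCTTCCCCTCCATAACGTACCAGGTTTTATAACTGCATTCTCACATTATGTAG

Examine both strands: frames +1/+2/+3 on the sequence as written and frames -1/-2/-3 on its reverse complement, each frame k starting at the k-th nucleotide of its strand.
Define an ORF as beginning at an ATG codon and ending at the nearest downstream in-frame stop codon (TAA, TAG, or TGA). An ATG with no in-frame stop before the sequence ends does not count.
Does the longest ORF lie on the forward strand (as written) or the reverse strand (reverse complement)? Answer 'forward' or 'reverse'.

Reverse complement (5'→3'): CTACATAATGTGAGAATGCAGTTATAAAACCTGGTACGTTATGGAGGGGAAGAGCGATGAGCCATTAAGATGCGGTGTCCACACTTGA
Frame +1: TCA AGT GTG GAC ACC GCA TCT TAA TGG CTC ATC GCT CTT CCC CTC CAT AAC GTA CCA GGT TTT ATA ACT GCA TTC TCA CAT TAT GTA — no ATG→stop ORF.
Frame +2: CAA GTG TGG ACA CCG CAT CTT AAT GGC TCA TCG CTC TTC CCC TCC ATA ACG TAC CAG GTT TTA TAA CTG CAT TCT CAC ATT ATG TAG — ATG at 83, stop TAG at 86 → 6 nt.
Frame +3: AAG TGT GGA CAC CGC ATC TTA ATG GCT CAT CGC TCT TCC CCT CCA TAA CGT ACC AGG TTT TAT AAC TGC ATT CTC ACA TTA TGT — ATG at 24, stop TAA at 48 → 27 nt.
Frame -1: CTA CAT AAT GTG AGA ATG CAG TTA TAA AAC CTG GTA CGT TAT GGA GGG GAA GAG CGA TGA GCC ATT AAG ATG CGG TGT CCA CAC TTG — ATG at 16, stop TAA at 25 → 12 nt.
Frame -2: TAC ATA ATG TGA GAA TGC AGT TAT AAA ACC TGG TAC GTT ATG GAG GGG AAG AGC GAT GAG CCA TTA AGA TGC GGT GTC CAC ACT TGA — ATG at 8, stop TGA at 11 → 6 nt; ATG at 41, stop TGA at 86 → 48 nt.
Frame -3: ACA TAA TGT GAG AAT GCA GTT ATA AAA CCT GGT ACG TTA TGG AGG GGA AGA GCG ATG AGC CAT TAA GAT GCG GTG TCC ACA CTT — ATG at 57, stop TAA at 66 → 12 nt.
Forward-strand max 27 nt; reverse-strand max 48 nt. The reverse strand has the longer ORF.

reverse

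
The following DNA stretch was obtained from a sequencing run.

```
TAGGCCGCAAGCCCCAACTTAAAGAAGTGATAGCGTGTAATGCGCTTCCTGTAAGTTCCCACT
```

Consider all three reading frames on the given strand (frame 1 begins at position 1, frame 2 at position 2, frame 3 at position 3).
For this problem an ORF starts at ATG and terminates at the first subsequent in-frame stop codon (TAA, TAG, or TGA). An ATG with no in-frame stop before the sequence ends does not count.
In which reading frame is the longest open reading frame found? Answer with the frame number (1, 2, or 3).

1

Frame 1: TAG GCC GCA AGC CCC AAC TTA AAG AAG TGA TAG CGT GTA ATG CGC TTC CTG TAA GTT CCC ACT — ATG at 40, stop TAA at 52 → 15 nt.
Frame 2: AGG CCG CAA GCC CCA ACT TAA AGA AGT GAT AGC GTG TAA TGC GCT TCC TGT AAG TTC CCA — no ATG→stop ORF.
Frame 3: GGC CGC AAG CCC CAA CTT AAA GAA GTG ATA GCG TGT AAT GCG CTT CCT GTA AGT TCC CAC — no ATG→stop ORF.
Longest ORF is 15 nt in frame 1 (positions 40–54).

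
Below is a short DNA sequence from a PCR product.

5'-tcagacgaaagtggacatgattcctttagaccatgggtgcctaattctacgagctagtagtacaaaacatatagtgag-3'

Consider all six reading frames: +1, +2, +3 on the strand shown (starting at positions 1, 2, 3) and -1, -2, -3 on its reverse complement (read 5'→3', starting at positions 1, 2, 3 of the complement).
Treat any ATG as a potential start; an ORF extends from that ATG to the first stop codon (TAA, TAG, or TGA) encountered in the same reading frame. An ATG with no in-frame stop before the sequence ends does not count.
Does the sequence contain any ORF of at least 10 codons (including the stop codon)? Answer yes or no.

no

Reverse complement (5'→3'): CTCACTATATGTTTTGTACTACTAGCTCGTAGAATTAGGCACCCATGGTCTAAAGGAATCATGTCCACTTTCGTCTGA
Frame +1: TCA GAC GAA AGT GGA CAT GAT TCC TTT AGA CCA TGG GTG CCT AAT TCT ACG AGC TAG TAG TAC AAA ACA TAT AGT GAG — no ATG→stop ORF.
Frame +2: CAG ACG AAA GTG GAC ATG ATT CCT TTA GAC CAT GGG TGC CTA ATT CTA CGA GCT AGT AGT ACA AAA CAT ATA GTG — no ATG→stop ORF.
Frame +3: AGA CGA AAG TGG ACA TGA TTC CTT TAG ACC ATG GGT GCC TAA TTC TAC GAG CTA GTA GTA CAA AAC ATA TAG TGA — ATG at 33, stop TAA at 42 → 12 nt.
Frame -1: CTC ACT ATA TGT TTT GTA CTA CTA GCT CGT AGA ATT AGG CAC CCA TGG TCT AAA GGA ATC ATG TCC ACT TTC GTC TGA — ATG at 61, stop TGA at 76 → 18 nt.
Frame -2: TCA CTA TAT GTT TTG TAC TAC TAG CTC GTA GAA TTA GGC ACC CAT GGT CTA AAG GAA TCA TGT CCA CTT TCG TCT — no ATG→stop ORF.
Frame -3: CAC TAT ATG TTT TGT ACT ACT AGC TCG TAG AAT TAG GCA CCC ATG GTC TAA AGG AAT CAT GTC CAC TTT CGT CTG — ATG at 9, stop TAG at 30 → 24 nt; ATG at 45, stop TAA at 51 → 9 nt.
Largest ORF found is 8 codons < 10, so no.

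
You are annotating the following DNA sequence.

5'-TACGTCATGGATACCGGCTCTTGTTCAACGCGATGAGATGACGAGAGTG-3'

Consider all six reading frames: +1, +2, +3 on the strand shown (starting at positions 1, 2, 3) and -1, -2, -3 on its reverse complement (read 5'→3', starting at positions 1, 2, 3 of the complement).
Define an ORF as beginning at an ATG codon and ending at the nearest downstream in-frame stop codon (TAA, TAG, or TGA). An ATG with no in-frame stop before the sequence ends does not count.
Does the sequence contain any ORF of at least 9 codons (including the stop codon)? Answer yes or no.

Reverse complement (5'→3'): CACTCTCGTCATCTCATCGCGTTGAACAAGAGCCGGTATCCATGACGTA
Frame +1: TAC GTC ATG GAT ACC GGC TCT TGT TCA ACG CGA TGA GAT GAC GAG AGT — ATG at 7, stop TGA at 34 → 30 nt.
Frame +2: ACG TCA TGG ATA CCG GCT CTT GTT CAA CGC GAT GAG ATG ACG AGA GTG — no ATG→stop ORF.
Frame +3: CGT CAT GGA TAC CGG CTC TTG TTC AAC GCG ATG AGA TGA CGA GAG — ATG at 33, stop TGA at 39 → 9 nt.
Frame -1: CAC TCT CGT CAT CTC ATC GCG TTG AAC AAG AGC CGG TAT CCA TGA CGT — no ATG→stop ORF.
Frame -2: ACT CTC GTC ATC TCA TCG CGT TGA ACA AGA GCC GGT ATC CAT GAC GTA — no ATG→stop ORF.
Frame -3: CTC TCG TCA TCT CAT CGC GTT GAA CAA GAG CCG GTA TCC ATG ACG — no ATG→stop ORF.
Frame +1 has an ORF of 10 codons (positions 7–36) ≥ 9, so yes.

yes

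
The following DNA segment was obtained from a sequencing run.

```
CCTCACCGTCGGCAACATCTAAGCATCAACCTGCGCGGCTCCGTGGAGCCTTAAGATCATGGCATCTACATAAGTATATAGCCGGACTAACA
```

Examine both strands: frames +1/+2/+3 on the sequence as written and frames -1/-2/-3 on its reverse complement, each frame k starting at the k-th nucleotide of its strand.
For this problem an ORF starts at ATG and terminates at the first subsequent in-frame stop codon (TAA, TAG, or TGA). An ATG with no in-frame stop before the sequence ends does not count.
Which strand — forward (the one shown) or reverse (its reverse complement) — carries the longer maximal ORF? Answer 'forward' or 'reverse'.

Reverse complement (5'→3'): TGTTAGTCCGGCTATATACTTATGTAGATGCCATGATCTTAAGGCTCCACGGAGCCGCGCAGGTTGATGCTTAGATGTTGCCGACGGTGAGG
Frame +1: CCT CAC CGT CGG CAA CAT CTA AGC ATC AAC CTG CGC GGC TCC GTG GAG CCT TAA GAT CAT GGC ATC TAC ATA AGT ATA TAG CCG GAC TAA — no ATG→stop ORF.
Frame +2: CTC ACC GTC GGC AAC ATC TAA GCA TCA ACC TGC GCG GCT CCG TGG AGC CTT AAG ATC ATG GCA TCT ACA TAA GTA TAT AGC CGG ACT AAC — ATG at 59, stop TAA at 71 → 15 nt.
Frame +3: TCA CCG TCG GCA ACA TCT AAG CAT CAA CCT GCG CGG CTC CGT GGA GCC TTA AGA TCA TGG CAT CTA CAT AAG TAT ATA GCC GGA CTA ACA — no ATG→stop ORF.
Frame -1: TGT TAG TCC GGC TAT ATA CTT ATG TAG ATG CCA TGA TCT TAA GGC TCC ACG GAG CCG CGC AGG TTG ATG CTT AGA TGT TGC CGA CGG TGA — ATG at 22, stop TAG at 25 → 6 nt; ATG at 28, stop TGA at 34 → 9 nt; ATG at 67, stop TGA at 88 → 24 nt.
Frame -2: GTT AGT CCG GCT ATA TAC TTA TGT AGA TGC CAT GAT CTT AAG GCT CCA CGG AGC CGC GCA GGT TGA TGC TTA GAT GTT GCC GAC GGT GAG — no ATG→stop ORF.
Frame -3: TTA GTC CGG CTA TAT ACT TAT GTA GAT GCC ATG ATC TTA AGG CTC CAC GGA GCC GCG CAG GTT GAT GCT TAG ATG TTG CCG ACG GTG AGG — ATG at 33, stop TAG at 72 → 42 nt.
Forward-strand max 15 nt; reverse-strand max 42 nt. The reverse strand has the longer ORF.

reverse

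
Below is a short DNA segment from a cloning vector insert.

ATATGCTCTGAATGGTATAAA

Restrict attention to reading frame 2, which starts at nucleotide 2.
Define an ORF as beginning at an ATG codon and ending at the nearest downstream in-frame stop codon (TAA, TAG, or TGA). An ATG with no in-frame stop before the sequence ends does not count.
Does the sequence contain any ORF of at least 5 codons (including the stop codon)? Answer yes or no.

Frame 2: TAT GCT CTG AAT GGT ATA — no ATG→stop ORF.
Largest ORF found is 0 codons < 5, so no.

no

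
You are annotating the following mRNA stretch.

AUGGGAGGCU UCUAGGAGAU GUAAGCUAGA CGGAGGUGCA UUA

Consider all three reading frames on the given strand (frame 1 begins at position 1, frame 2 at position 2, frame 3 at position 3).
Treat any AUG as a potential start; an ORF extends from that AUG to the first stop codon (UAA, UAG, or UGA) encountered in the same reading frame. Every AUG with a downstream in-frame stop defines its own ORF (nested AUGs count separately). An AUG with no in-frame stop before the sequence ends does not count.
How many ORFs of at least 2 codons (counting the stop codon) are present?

Frame 1: AUG GGA GGC UUC UAG GAG AUG UAA GCU AGA CGG AGG UGC AUU — AUG at 1, stop UAG at 13 → 15 nt; AUG at 19, stop UAA at 22 → 6 nt.
Frame 2: UGG GAG GCU UCU AGG AGA UGU AAG CUA GAC GGA GGU GCA UUA — no AUG→stop ORF.
Frame 3: GGG AGG CUU CUA GGA GAU GUA AGC UAG ACG GAG GUG CAU — no AUG→stop ORF.
ORFs ≥ 2 codons: frame 1 1–15 (5 codons), frame 1 19–24 (2 codons). Count = 2.

2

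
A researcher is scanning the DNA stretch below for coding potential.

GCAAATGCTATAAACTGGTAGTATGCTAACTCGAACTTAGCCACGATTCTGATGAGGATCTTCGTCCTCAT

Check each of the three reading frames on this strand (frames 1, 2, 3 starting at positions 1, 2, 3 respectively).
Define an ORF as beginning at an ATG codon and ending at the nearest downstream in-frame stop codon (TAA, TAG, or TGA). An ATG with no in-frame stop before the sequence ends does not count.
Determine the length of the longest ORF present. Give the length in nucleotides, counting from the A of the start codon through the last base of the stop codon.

18

Frame 1: GCA AAT GCT ATA AAC TGG TAG TAT GCT AAC TCG AAC TTA GCC ACG ATT CTG ATG AGG ATC TTC GTC CTC — no ATG→stop ORF.
Frame 2: CAA ATG CTA TAA ACT GGT AGT ATG CTA ACT CGA ACT TAG CCA CGA TTC TGA TGA GGA TCT TCG TCC TCA — ATG at 5, stop TAA at 11 → 9 nt; ATG at 23, stop TAG at 38 → 18 nt.
Frame 3: AAA TGC TAT AAA CTG GTA GTA TGC TAA CTC GAA CTT AGC CAC GAT TCT GAT GAG GAT CTT CGT CCT CAT — no ATG→stop ORF.
Longest: frame 2, positions 23–40, 18 nt = 6 codons = 5 aa. → 18 nucleotides.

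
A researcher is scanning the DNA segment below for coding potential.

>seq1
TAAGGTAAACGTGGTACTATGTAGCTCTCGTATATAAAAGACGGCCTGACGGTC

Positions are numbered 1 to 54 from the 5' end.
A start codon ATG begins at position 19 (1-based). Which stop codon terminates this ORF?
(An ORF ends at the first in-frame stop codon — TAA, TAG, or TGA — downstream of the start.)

TAG

Codons from position 19: ATG (19–21), TAG (22–24).
The first in-frame stop codon is TAG.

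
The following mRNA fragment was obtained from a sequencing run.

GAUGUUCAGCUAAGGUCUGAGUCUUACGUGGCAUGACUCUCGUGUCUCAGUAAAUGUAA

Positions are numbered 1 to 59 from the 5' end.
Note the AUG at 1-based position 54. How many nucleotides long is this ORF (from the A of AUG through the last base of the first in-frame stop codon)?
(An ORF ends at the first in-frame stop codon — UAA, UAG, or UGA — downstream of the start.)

6

Codons from position 54: AUG (54–56), UAA (57–59).
UAA is the first in-frame stop; ORF spans 54–59, 6 nucleotides.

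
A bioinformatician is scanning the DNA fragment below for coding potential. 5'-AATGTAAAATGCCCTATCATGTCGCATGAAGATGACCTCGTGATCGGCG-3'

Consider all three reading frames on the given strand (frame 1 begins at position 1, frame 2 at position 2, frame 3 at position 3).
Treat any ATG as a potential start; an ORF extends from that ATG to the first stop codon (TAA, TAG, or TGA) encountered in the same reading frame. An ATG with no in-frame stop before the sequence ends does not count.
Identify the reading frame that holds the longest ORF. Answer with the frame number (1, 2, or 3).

Frame 1: AAT GTA AAA TGC CCT ATC ATG TCG CAT GAA GAT GAC CTC GTG ATC GGC — no ATG→stop ORF.
Frame 2: ATG TAA AAT GCC CTA TCA TGT CGC ATG AAG ATG ACC TCG TGA TCG GCG — ATG at 2, stop TAA at 5 → 6 nt; ATG at 26, stop TGA at 41 → 18 nt; ATG at 32, stop TGA at 41 → 12 nt.
Frame 3: TGT AAA ATG CCC TAT CAT GTC GCA TGA AGA TGA CCT CGT GAT CGG — ATG at 9, stop TGA at 27 → 21 nt.
Longest ORF is 21 nt in frame 3 (positions 9–29).

3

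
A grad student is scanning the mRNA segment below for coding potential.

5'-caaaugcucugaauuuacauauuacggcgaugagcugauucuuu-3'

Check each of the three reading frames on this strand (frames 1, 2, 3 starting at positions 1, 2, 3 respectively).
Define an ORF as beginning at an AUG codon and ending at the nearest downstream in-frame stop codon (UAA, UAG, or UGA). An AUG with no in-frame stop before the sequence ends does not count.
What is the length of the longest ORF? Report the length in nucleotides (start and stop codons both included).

9

Frame 1: CAA AUG CUC UGA AUU UAC AUA UUA CGG CGA UGA GCU GAU UCU — AUG at 4, stop UGA at 10 → 9 nt.
Frame 2: AAA UGC UCU GAA UUU ACA UAU UAC GGC GAU GAG CUG AUU CUU — no AUG→stop ORF.
Frame 3: AAU GCU CUG AAU UUA CAU AUU ACG GCG AUG AGC UGA UUC UUU — AUG at 30, stop UGA at 36 → 9 nt.
Longest: frame 1, positions 4–12, 9 nt = 3 codons = 2 aa. → 9 nucleotides.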